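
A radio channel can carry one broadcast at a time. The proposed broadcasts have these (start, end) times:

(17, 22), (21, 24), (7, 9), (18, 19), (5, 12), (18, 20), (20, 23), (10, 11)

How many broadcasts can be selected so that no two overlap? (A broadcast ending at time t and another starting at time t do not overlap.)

By end time: (7,9), (10,11), (5,12), (18,19), (18,20), (17,22), (20,23), (21,24).
Pick (7,9); next start ≥ 9 → (10,11); next start ≥ 11 → (18,19); next start ≥ 19 → (20,23).
Selected 4 broadcasts.

4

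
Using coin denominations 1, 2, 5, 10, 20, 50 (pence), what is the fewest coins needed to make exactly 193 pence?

7

Greedy: take as many of the largest coin as possible, then repeat with the remainder.
193 − 3×50→43 − 2×20→3 − 1×2→1 − 1×1→0
Total coins = 3 + 2 + 1 + 1 = 7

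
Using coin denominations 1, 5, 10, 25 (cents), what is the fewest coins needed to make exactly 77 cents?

5

Greedy: take as many of the largest coin as possible, then repeat with the remainder.
77 − 3×25→2 − 2×1→0
Total coins = 3 + 2 = 5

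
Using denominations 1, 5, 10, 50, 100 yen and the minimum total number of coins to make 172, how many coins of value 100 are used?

Greedy: take as many of the largest coin as possible, then repeat with the remainder.
172 = 1×100 + 1×50 + 2×10 + 2×1
Count of 100: 1

1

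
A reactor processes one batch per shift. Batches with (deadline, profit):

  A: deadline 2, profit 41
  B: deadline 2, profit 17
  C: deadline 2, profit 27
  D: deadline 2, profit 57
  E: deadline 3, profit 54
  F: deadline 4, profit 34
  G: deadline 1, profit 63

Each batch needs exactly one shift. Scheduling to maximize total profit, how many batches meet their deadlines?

Take jobs in profit order; each goes to the latest open slot no later than its deadline.
By profit: G(d1,63), D(d2,57), E(d3,54), A(d2,41), F(d4,34), C(d2,27), B(d2,17)
G→slot 1; D→slot 2; E→slot 3; A skipped; F→slot 4; C skipped; B skipped.
4 of 7 scheduled.

4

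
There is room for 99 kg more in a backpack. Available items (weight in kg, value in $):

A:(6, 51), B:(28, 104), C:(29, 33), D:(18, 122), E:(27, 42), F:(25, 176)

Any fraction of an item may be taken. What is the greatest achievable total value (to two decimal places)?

Greedy by value/weight ratio, highest first.
Order: A (51/6=8.50) > F (176/25=7.04) > D (122/18=6.78) > B (104/28=3.71) > E (42/27=1.56) > C (33/29=1.14)
Fill: take A (6 @ 51) → take F (25 @ 176) → take D (18 @ 122) → take B (28 @ 104) → take 22/27 of E → 34.22; 99/99 used.
Total value = 487.22

487.22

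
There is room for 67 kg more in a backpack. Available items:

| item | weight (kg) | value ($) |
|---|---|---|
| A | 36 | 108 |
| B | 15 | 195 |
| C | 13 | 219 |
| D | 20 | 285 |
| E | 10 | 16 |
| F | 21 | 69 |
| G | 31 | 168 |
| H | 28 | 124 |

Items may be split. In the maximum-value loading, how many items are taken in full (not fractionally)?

3

Greedy by value/weight ratio, highest first.
Order: C (219/13=16.85) > D (285/20=14.25) > B (195/15=13.00) > G (168/31=5.42) > H (124/28=4.43) > F (69/21=3.29) > A (108/36=3.00) > E (16/10=1.60)
Fill: take C (13 @ 219) → take D (20 @ 285) → take B (15 @ 195) → take 19/31 of G → 102.97; 67/67 used.
3 item(s) taken whole; one partial (take 19/31 of G).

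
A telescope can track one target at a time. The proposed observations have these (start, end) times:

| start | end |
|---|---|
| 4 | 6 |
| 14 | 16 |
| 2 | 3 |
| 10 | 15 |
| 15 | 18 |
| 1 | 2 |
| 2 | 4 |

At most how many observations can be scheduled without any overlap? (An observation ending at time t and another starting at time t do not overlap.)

5

Sorted by end: (1,2)  (2,3)  (2,4)  (4,6)  (10,15)  (14,16)  (15,18)
take (1,2); take (2,3); skip (2,4); take (4,6); take (10,15); take (15,18).
Selected 5 observations.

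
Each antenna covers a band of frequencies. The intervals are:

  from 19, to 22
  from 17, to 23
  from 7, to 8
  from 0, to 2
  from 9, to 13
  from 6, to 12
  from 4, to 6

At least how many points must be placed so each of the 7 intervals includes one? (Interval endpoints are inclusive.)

Process intervals by earliest right end; each time one isn't hit yet, stab at its right endpoint.
By right end: [0,2]  [4,6]  [7,8]  [6,12]  [9,13]  [19,22]  [17,23]
[0,2] uncovered → point at 2; [4,6] uncovered → point at 6; [7,8] uncovered → point at 8; [9,13] uncovered → point at 13; [19,22] uncovered → point at 22.
Points: 2, 6, 8, 13, 22 (5 total).

5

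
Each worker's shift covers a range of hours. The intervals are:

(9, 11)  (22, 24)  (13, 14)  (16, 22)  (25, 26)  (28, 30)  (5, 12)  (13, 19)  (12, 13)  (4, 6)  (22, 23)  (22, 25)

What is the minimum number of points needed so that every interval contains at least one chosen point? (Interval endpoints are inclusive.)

6

Process intervals by earliest right end; each time one isn't hit yet, stab at its right endpoint.
By right end: [4,6]  [9,11]  [5,12]  [12,13]  [13,14]  [13,19]  [16,22]  [22,23]  [22,24]  [22,25]  [25,26]  [28,30]
[4,6] uncovered → point at 6; [9,11] uncovered → point at 11; [12,13] uncovered → point at 13; [16,22] uncovered → point at 22; [25,26] uncovered → point at 26; [28,30] uncovered → point at 30.
Points: 6, 11, 13, 22, 26, 30 (6 total).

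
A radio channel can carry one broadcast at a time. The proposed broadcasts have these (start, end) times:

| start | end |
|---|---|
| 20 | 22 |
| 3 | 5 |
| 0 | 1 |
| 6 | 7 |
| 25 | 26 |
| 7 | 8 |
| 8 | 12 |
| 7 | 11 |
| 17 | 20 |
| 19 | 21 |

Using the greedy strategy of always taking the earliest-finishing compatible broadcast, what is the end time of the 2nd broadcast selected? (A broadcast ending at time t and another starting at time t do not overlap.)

Order by finish time; keep every interval that doesn't clash with the previous kept one.
Sorted by end: (0,1)  (3,5)  (6,7)  (7,8)  (7,11)  (8,12)  (17,20)  (19,21)  (20,22)  (25,26)
take (0,1); take (3,5); take (6,7); take (7,8); take (8,12); take (17,20); skip (19,21); take (20,22); take (25,26).
Selected: (0,1) (3,5) (6,7) (7,8) (8,12) (17,20) (20,22) (25,26)

5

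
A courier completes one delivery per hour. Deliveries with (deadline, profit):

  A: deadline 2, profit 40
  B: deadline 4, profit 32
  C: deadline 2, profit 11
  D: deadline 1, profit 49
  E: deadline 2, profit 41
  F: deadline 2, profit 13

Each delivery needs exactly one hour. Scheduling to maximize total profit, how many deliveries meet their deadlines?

3

By profit: D(d1,49), E(d2,41), A(d2,40), B(d4,32), F(d2,13), C(d2,11)
D→slot 1; E→slot 2; A skipped; B→slot 4; F skipped; C skipped.
3 of 6 scheduled.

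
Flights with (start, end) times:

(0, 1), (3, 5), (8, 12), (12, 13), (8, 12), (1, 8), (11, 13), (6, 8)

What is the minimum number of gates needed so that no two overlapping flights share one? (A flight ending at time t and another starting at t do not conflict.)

3

starts: [0, 1, 3, 6, 8, 8, 11, 12]
ends:   [1, 5, 8, 8, 12, 12, 13, 13]
s0→1 e1→0 s1→1 s3→2 e5→1 s6→2 e8→1 e8→0 s8→1 s8→2 s11→3  — peak 3.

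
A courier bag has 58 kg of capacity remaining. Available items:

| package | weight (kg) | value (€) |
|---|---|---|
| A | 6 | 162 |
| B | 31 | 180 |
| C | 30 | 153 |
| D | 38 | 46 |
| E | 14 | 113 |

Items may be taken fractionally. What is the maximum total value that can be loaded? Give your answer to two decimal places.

490.70

Sort by value per unit weight and fill in that order.
Ratios (sorted): A 27.00, E 8.07, B 5.81, C 5.10, D 1.21
take A (6 @ 162); take E (14 @ 113); take B (31 @ 180); take 7/30 of C → 35.70. Capacity used 58/58.
Total value = 490.70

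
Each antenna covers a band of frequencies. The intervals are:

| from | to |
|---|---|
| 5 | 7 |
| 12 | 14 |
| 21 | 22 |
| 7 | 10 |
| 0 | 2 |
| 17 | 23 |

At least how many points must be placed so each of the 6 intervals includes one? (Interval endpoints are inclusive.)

4

By right end: [0,2]  [5,7]  [7,10]  [12,14]  [21,22]  [17,23]
[0,2] uncovered → point at 2; [5,7] uncovered → point at 7; [12,14] uncovered → point at 14; [21,22] uncovered → point at 22.
Points: 2, 7, 14, 22 (4 total).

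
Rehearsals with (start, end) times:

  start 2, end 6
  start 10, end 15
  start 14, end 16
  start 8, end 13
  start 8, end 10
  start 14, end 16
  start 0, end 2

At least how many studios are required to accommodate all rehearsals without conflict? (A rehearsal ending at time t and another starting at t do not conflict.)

Events (time:±→running): 0:+→1 2:-→0 2:+→1 6:-→0 8:+→1 8:+→2 10:-→1 10:+→2 13:-→1 14:+→2 14:+→3 … peak 3.

3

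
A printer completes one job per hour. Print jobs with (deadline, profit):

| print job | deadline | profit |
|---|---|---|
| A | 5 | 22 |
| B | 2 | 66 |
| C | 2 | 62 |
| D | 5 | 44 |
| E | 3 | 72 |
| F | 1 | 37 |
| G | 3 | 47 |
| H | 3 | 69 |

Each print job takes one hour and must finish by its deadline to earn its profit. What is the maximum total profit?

273

Take jobs in profit order; each goes to the latest open slot no later than its deadline.
By profit: E(d3,72), H(d3,69), B(d2,66), C(d2,62), G(d3,47), D(d5,44), F(d1,37), A(d5,22)
E→slot 3; H→slot 2; B→slot 1; C skipped; G skipped; D→slot 5; F skipped; A→slot 4.
Profit = 66 + 69 + 72 + 22 + 44 = 273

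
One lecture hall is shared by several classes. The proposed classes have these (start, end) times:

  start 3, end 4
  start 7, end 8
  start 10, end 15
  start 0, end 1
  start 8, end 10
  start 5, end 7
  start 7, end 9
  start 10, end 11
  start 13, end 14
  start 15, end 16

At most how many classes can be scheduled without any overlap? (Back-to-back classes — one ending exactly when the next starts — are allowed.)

Order by finish time; keep every interval that doesn't clash with the previous kept one.
Sorted by end: (0,1)  (3,4)  (5,7)  (7,8)  (7,9)  (8,10)  (10,11)  (13,14)  (10,15)  (15,16)
take (0,1); take (3,4); take (5,7); take (7,8); take (8,10); take (10,11); take (13,14); take (15,16).
Selected 8 classes.

8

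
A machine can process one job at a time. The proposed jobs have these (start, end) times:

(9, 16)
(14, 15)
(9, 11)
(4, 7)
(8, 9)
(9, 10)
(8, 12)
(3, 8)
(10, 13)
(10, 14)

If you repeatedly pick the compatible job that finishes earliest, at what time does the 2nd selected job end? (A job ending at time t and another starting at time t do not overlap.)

Sorted by end: (4,7)  (3,8)  (8,9)  (9,10)  (9,11)  (8,12)  (10,13)  (10,14)  (14,15)  (9,16)
take (4,7); skip (3,8); take (8,9); take (9,10); skip (8,12); take (10,13); take (14,15).
Selected: (4,7) (8,9) (9,10) (10,13) (14,15)

9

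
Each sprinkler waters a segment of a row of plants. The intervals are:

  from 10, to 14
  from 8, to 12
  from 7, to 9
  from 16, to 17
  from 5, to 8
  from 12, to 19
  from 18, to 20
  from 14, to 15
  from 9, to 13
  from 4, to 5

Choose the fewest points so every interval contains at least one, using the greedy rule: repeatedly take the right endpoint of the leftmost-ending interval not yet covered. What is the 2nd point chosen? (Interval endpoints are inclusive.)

By right end: [4,5]  [5,8]  [7,9]  [8,12]  [9,13]  [10,14]  [14,15]  [16,17]  [12,19]  [18,20]
[4,5] uncovered → point at 5; [7,9] uncovered → point at 9; [10,14] uncovered → point at 14; [16,17] uncovered → point at 17; [18,20] uncovered → point at 20.
Points: 5, 9, 14, 17, 20 (5 total).

9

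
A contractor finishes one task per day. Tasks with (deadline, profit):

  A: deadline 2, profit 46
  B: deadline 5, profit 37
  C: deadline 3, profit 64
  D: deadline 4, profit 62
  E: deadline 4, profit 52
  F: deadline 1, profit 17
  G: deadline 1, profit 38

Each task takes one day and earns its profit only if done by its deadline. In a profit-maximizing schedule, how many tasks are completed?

5

Profit order: C=64 D=62 E=52 A=46 G=38 B=37 F=17
Assign: C→slot 3, D→slot 4, E→slot 2, A→slot 1, G skipped, B→slot 5, F skipped.
Slots: [1:A] [2:E] [3:C] [4:D] [5:B]
5 of 7 scheduled.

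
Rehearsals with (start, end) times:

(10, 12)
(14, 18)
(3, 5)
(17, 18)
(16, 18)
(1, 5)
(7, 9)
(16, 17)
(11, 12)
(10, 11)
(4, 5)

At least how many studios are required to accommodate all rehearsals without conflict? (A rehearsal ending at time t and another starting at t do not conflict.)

3

starts: [1, 3, 4, 7, 10, 10, 11, 14, 16, 16, 17]
ends:   [5, 5, 5, 9, 11, 12, 12, 17, 18, 18, 18]
s1→1 s3→2 s4→3  — peak 3.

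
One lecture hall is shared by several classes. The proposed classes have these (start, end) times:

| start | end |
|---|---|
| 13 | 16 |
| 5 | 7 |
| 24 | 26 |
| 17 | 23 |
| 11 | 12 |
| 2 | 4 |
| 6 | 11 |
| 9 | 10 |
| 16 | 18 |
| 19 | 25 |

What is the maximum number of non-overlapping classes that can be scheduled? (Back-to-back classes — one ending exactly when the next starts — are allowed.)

7

Greedy by earliest finish: after sorting by end time, pick each interval compatible with the last pick.
Sorted by end: (2,4)  (5,7)  (9,10)  (6,11)  (11,12)  (13,16)  (16,18)  (17,23)  (19,25)  (24,26)
take (2,4); take (5,7); take (9,10); take (11,12); take (13,16); take (16,18); take (19,25).
Selected 7 classes.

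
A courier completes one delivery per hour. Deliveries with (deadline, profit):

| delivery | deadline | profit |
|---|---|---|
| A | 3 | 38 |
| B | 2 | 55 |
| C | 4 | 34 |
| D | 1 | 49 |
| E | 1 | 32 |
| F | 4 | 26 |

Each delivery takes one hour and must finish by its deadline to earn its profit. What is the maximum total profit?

Take jobs in profit order; each goes to the latest open slot no later than its deadline.
Profit order: B=55 D=49 A=38 C=34 E=32 F=26
Assign: B→slot 2, D→slot 1, A→slot 3, C→slot 4, E skipped, F skipped.
Slots: [1:D] [2:B] [3:A] [4:C]
Profit = 49 + 55 + 38 + 34 = 176

176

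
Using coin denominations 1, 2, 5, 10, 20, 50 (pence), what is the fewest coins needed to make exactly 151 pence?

4

Greedy: take as many of the largest coin as possible, then repeat with the remainder.
151 = 3×50 + 1×1
Total coins = 3 + 1 = 4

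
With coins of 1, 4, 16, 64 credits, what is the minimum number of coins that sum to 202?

Greedy: take as many of the largest coin as possible, then repeat with the remainder.
202 − 3×64→10 − 2×4→2 − 2×1→0
Total coins = 3 + 2 + 2 = 7

7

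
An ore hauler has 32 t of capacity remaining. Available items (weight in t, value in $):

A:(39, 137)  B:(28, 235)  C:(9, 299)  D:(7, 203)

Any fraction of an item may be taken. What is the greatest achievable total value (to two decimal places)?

Order: C (299/9=33.22) > D (203/7=29.00) > B (235/28=8.39) > A (137/39=3.51)
Fill: take C (9 @ 299) → take D (7 @ 203) → take 16/28 of B → 134.29; 32/32 used.
Total value = 636.29

636.29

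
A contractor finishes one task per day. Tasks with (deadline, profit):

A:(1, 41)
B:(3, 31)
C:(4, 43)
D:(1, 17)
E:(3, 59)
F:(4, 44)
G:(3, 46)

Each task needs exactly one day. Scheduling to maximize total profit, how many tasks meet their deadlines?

4

Sort by profit descending; place each in the latest free slot ≤ its deadline.
By profit: E(d3,59), G(d3,46), F(d4,44), C(d4,43), A(d1,41), B(d3,31), D(d1,17)
E→slot 3; G→slot 2; F→slot 4; C→slot 1; A skipped; B skipped; D skipped.
4 of 7 scheduled.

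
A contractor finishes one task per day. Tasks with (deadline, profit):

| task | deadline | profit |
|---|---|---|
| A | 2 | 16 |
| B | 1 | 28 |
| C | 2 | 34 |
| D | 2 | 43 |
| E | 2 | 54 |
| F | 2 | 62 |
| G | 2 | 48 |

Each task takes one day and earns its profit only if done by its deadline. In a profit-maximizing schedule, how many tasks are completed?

2

Sort by profit descending; place each in the latest free slot ≤ its deadline.
By profit: F(d2,62), E(d2,54), G(d2,48), D(d2,43), C(d2,34), B(d1,28), A(d2,16)
F→slot 2; E→slot 1; G skipped; D skipped; C skipped; B skipped; A skipped.
2 of 7 scheduled.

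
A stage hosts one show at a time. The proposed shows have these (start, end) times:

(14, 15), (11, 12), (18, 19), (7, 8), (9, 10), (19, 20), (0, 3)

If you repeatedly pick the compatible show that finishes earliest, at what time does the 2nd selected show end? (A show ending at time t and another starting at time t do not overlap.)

Order by finish time; keep every interval that doesn't clash with the previous kept one.
Sorted by end: (0,3)  (7,8)  (9,10)  (11,12)  (14,15)  (18,19)  (19,20)
take (0,3); take (7,8); take (9,10); take (11,12); take (14,15); take (18,19); take (19,20).
Selected: (0,3) (7,8) (9,10) (11,12) (14,15) (18,19) (19,20)

8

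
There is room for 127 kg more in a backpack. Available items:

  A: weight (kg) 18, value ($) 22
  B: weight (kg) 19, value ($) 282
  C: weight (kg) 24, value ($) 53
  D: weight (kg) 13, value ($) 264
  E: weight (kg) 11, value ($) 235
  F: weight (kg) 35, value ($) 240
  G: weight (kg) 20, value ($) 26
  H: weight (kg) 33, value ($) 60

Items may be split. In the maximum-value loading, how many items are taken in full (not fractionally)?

5

Sort by value per unit weight and fill in that order.
Ratios (sorted): E 21.36, D 20.31, B 14.84, F 6.86, C 2.21, H 1.82, G 1.30, A 1.22
take E (11 @ 235); take D (13 @ 264); take B (19 @ 282); take F (35 @ 240); take C (24 @ 53); take 25/33 of H → 45.45. Capacity used 127/127.
5 item(s) taken whole; one partial (take 25/33 of H).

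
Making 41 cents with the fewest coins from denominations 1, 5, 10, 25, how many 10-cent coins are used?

Greedy: take as many of the largest coin as possible, then repeat with the remainder.
41 = 1×25 + 1×10 + 1×5 + 1×1
Count of 10: 1

1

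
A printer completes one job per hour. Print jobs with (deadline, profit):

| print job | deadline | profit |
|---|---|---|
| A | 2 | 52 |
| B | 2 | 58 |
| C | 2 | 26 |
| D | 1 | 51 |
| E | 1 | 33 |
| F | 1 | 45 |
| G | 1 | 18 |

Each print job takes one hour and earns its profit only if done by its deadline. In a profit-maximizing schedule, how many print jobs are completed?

By profit: B(d2,58), A(d2,52), D(d1,51), F(d1,45), E(d1,33), C(d2,26), G(d1,18)
B→slot 2; A→slot 1; D skipped; F skipped; E skipped; C skipped; G skipped.
2 of 7 scheduled.

2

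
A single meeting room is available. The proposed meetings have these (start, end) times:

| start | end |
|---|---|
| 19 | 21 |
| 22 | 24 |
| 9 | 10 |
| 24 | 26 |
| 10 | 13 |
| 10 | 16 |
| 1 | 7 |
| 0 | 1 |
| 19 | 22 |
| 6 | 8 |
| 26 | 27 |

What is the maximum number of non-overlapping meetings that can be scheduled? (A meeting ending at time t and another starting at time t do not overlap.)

8

By end time: (0,1), (1,7), (6,8), (9,10), (10,13), (10,16), (19,21), (19,22), (22,24), (24,26), (26,27).
Pick (0,1); next start ≥ 1 → (1,7); next start ≥ 7 → (9,10); next start ≥ 10 → (10,13); next start ≥ 13 → (19,21); next start ≥ 21 → (22,24); next start ≥ 24 → (24,26); next start ≥ 26 → (26,27).
Selected 8 meetings.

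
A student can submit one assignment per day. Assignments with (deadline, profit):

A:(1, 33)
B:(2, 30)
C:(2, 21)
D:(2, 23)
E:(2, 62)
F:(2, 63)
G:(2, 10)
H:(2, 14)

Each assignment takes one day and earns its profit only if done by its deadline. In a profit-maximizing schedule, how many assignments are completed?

Take jobs in profit order; each goes to the latest open slot no later than its deadline.
By profit: F(d2,63), E(d2,62), A(d1,33), B(d2,30), D(d2,23), C(d2,21), H(d2,14), G(d2,10)
F→slot 2; E→slot 1; A skipped; B skipped; D skipped; C skipped; H skipped; G skipped.
2 of 8 scheduled.

2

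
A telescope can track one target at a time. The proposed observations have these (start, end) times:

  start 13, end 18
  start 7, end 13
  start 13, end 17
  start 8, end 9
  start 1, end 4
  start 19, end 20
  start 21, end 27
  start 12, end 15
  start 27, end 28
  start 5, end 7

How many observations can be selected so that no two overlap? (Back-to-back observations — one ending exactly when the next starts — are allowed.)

7

Sorted by end: (1,4)  (5,7)  (8,9)  (7,13)  (12,15)  (13,17)  (13,18)  (19,20)  (21,27)  (27,28)
take (1,4); take (5,7); take (8,9); take (12,15); skip (13,17); skip (13,18); take (19,20); take (21,27); take (27,28).
Selected 7 observations.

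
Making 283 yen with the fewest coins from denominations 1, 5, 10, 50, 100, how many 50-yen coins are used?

1

283 = 2×100 + 1×50 + 3×10 + 3×1
Count of 50: 1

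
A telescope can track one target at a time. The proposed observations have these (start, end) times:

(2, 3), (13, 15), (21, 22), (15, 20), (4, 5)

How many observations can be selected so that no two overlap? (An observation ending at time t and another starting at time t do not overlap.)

Sort by end time and greedily take each interval whose start is ≥ the last chosen end.
Sorted by end: (2,3)  (4,5)  (13,15)  (15,20)  (21,22)
take (2,3); take (4,5); take (13,15); take (15,20); take (21,22).
Selected 5 observations.

5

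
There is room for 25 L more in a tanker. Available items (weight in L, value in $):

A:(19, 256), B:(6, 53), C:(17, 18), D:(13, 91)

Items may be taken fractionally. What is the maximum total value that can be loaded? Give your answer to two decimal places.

309.00

Greedy by value/weight ratio, highest first.
Order: A (256/19=13.47) > B (53/6=8.83) > D (91/13=7.00) > C (18/17=1.06)
Fill: take A (19 @ 256) → take B (6 @ 53); 25/25 used.
Total value = 309.00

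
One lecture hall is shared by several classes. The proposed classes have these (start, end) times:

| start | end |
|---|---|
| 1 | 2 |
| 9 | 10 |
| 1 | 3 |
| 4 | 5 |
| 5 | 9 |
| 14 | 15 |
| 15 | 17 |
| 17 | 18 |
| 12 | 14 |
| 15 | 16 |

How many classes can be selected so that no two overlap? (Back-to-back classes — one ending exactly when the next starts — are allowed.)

8

Greedy by earliest finish: after sorting by end time, pick each interval compatible with the last pick.
By end time: (1,2), (1,3), (4,5), (5,9), (9,10), (12,14), (14,15), (15,16), (15,17), (17,18).
Pick (1,2); next start ≥ 2 → (4,5); next start ≥ 5 → (5,9); next start ≥ 9 → (9,10); next start ≥ 10 → (12,14); next start ≥ 14 → (14,15); next start ≥ 15 → (15,16); next start ≥ 16 → (17,18).
Selected 8 classes.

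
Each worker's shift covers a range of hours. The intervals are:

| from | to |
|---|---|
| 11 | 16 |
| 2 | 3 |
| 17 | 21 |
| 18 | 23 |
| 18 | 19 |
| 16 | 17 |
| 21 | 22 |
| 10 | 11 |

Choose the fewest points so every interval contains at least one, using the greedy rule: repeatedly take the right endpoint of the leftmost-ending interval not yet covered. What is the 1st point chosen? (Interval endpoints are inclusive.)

Sort by right endpoint; whenever an interval is uncovered, place a point at its right end.
Sorted: [2,3] [10,11] [11,16] [16,17] [18,19] [17,21] [21,22] [18,23]
{[2,3]} hit by 3; {[10,11],[11,16]} hit by 11; {[16,17]} hit by 17; {[18,19],[17,21]} hit by 19; {[21,22],[18,23]} hit by 22.
Points: 3, 11, 17, 19, 22 (5 total).

3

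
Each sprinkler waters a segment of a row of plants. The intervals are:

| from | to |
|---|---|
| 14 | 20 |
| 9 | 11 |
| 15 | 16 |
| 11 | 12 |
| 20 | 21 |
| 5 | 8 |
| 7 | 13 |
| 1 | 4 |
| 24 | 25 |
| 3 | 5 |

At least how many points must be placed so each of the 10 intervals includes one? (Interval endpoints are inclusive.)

Process intervals by earliest right end; each time one isn't hit yet, stab at its right endpoint.
Sorted: [1,4] [3,5] [5,8] [9,11] [11,12] [7,13] [15,16] [14,20] [20,21] [24,25]
{[1,4],[3,5]} hit by 4; {[5,8]} hit by 8; {[9,11],[11,12],[7,13]} hit by 11; {[15,16],[14,20]} hit by 16; {[20,21]} hit by 21; {[24,25]} hit by 25.
Points: 4, 8, 11, 16, 21, 25 (6 total).

6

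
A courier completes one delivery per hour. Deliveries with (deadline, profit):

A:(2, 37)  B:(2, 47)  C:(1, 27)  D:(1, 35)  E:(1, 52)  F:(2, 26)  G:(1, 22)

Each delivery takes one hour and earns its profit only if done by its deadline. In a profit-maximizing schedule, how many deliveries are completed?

Sort by profit descending; place each in the latest free slot ≤ its deadline.
By profit: E(d1,52), B(d2,47), A(d2,37), D(d1,35), C(d1,27), F(d2,26), G(d1,22)
E→slot 1; B→slot 2; A skipped; D skipped; C skipped; F skipped; G skipped.
2 of 7 scheduled.

2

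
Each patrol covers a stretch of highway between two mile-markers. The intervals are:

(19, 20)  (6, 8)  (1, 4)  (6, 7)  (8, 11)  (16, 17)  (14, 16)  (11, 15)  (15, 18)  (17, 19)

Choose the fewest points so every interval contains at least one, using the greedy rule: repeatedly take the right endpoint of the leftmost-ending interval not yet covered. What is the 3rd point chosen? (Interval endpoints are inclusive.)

Process intervals by earliest right end; each time one isn't hit yet, stab at its right endpoint.
Sorted: [1,4] [6,7] [6,8] [8,11] [11,15] [14,16] [16,17] [15,18] [17,19] [19,20]
{[1,4]} hit by 4; {[6,7],[6,8]} hit by 7; {[8,11],[11,15]} hit by 11; {[14,16],[16,17],[15,18]} hit by 16; {[17,19],[19,20]} hit by 19.
Points: 4, 7, 11, 16, 19 (5 total).

11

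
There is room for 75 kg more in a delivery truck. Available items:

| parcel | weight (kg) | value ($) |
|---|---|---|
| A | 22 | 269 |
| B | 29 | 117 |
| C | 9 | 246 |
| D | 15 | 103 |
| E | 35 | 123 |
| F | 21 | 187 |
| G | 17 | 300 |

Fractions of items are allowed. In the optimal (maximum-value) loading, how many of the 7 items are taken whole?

4

Order: C (246/9=27.33) > G (300/17=17.65) > A (269/22=12.23) > F (187/21=8.90) > D (103/15=6.87) > B (117/29=4.03) > E (123/35=3.51)
Fill: take C (9 @ 246) → take G (17 @ 300) → take A (22 @ 269) → take F (21 @ 187) → take 6/15 of D → 41.20; 75/75 used.
4 item(s) taken whole; one partial (take 6/15 of D).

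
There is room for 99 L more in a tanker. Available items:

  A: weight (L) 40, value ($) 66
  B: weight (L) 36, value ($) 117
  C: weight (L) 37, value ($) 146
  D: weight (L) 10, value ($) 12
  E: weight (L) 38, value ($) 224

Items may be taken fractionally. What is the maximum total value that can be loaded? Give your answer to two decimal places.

Ratios (sorted): E 5.89, C 3.95, B 3.25, A 1.65, D 1.20
take E (38 @ 224); take C (37 @ 146); take 24/36 of B → 78.00. Capacity used 99/99.
Total value = 448.00

448.00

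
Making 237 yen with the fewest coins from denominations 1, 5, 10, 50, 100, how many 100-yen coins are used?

237 = 2×100 + 3×10 + 1×5 + 2×1
Count of 100: 2

2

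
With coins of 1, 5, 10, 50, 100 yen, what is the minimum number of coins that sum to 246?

8

Greedy: take as many of the largest coin as possible, then repeat with the remainder.
246 − 2×100→46 − 4×10→6 − 1×5→1 − 1×1→0
Total coins = 2 + 4 + 1 + 1 = 8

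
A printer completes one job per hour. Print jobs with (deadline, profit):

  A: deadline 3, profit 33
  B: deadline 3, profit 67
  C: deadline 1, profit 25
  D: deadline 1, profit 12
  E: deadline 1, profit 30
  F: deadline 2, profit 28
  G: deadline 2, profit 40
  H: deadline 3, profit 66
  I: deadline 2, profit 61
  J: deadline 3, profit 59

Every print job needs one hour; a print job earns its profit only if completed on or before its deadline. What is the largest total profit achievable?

194

Profit order: B=67 H=66 I=61 J=59 G=40 A=33 E=30 F=28 C=25 D=12
Assign: B→slot 3, H→slot 2, I→slot 1, J skipped, G skipped, A skipped, E skipped, F skipped, C skipped, D skipped.
Slots: [1:I] [2:H] [3:B]
Profit = 61 + 66 + 67 = 194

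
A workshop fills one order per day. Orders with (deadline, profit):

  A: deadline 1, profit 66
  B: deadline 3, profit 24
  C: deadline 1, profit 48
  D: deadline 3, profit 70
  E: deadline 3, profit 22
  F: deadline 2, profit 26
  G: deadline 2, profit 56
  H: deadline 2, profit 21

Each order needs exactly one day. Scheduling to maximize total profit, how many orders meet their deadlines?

3

By profit: D(d3,70), A(d1,66), G(d2,56), C(d1,48), F(d2,26), B(d3,24), E(d3,22), H(d2,21)
D→slot 3; A→slot 1; G→slot 2; C skipped; F skipped; B skipped; E skipped; H skipped.
3 of 8 scheduled.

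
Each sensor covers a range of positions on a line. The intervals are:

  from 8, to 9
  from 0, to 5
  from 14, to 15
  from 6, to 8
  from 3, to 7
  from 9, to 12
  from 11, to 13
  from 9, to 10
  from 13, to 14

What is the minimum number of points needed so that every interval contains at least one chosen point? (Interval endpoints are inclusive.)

Sort by right endpoint; whenever an interval is uncovered, place a point at its right end.
Sorted: [0,5] [3,7] [6,8] [8,9] [9,10] [9,12] [11,13] [13,14] [14,15]
{[0,5],[3,7]} hit by 5; {[6,8],[8,9]} hit by 8; {[9,10],[9,12]} hit by 10; {[11,13],[13,14]} hit by 13; {[14,15]} hit by 15.
Points: 5, 8, 10, 13, 15 (5 total).

5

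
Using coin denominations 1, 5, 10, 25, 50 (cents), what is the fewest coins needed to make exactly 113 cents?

6

Use the largest denomination that fits, subtract, and repeat.
113 − 2×50→13 − 1×10→3 − 3×1→0
Total coins = 2 + 1 + 3 = 6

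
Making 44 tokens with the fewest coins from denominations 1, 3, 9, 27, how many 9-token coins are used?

1

44 = 1×27 + 1×9 + 2×3 + 2×1
Count of 9: 1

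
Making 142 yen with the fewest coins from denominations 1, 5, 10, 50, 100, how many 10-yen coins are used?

Use the largest denomination that fits, subtract, and repeat.
142 − 1×100→42 − 4×10→2 − 2×1→0
Count of 10: 4

4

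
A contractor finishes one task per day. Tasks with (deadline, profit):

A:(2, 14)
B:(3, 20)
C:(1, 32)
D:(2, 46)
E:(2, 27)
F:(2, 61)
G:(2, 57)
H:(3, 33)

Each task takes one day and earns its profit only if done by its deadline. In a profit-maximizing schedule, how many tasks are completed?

Take jobs in profit order; each goes to the latest open slot no later than its deadline.
By profit: F(d2,61), G(d2,57), D(d2,46), H(d3,33), C(d1,32), E(d2,27), B(d3,20), A(d2,14)
F→slot 2; G→slot 1; D skipped; H→slot 3; C skipped; E skipped; B skipped; A skipped.
3 of 8 scheduled.

3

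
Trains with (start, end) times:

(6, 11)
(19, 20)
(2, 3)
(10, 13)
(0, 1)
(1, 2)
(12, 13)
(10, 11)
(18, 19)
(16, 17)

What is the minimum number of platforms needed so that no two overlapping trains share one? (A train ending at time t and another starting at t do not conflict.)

starts: [0, 1, 2, 6, 10, 10, 12, 16, 18, 19]
ends:   [1, 2, 3, 11, 11, 13, 13, 17, 19, 20]
s0→1 e1→0 s1→1 e2→0 s2→1 e3→0 s6→1 s10→2 s10→3  — peak 3.

3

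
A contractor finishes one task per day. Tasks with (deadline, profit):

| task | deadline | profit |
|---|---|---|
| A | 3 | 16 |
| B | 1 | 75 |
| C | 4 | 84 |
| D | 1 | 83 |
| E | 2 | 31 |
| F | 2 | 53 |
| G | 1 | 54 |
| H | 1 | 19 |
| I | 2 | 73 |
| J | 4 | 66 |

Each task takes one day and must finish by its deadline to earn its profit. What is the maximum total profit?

306

By profit: C(d4,84), D(d1,83), B(d1,75), I(d2,73), J(d4,66), G(d1,54), F(d2,53), E(d2,31), H(d1,19), A(d3,16)
C→slot 4; D→slot 1; B skipped; I→slot 2; J→slot 3; G skipped; F skipped; E skipped; H skipped; A skipped.
Profit = 83 + 73 + 66 + 84 = 306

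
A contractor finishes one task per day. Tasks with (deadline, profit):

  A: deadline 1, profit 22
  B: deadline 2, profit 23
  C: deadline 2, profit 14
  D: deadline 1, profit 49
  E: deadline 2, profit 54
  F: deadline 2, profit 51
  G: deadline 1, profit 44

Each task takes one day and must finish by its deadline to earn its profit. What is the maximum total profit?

105

Sort by profit descending; place each in the latest free slot ≤ its deadline.
Profit order: E=54 F=51 D=49 G=44 B=23 A=22 C=14
Assign: E→slot 2, F→slot 1, D skipped, G skipped, B skipped, A skipped, C skipped.
Slots: [1:F] [2:E]
Profit = 51 + 54 = 105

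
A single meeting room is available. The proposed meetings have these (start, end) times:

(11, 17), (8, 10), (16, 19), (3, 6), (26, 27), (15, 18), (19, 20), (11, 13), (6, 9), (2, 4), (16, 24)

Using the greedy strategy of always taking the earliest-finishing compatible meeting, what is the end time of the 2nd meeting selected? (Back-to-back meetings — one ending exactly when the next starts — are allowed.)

9

By end time: (2,4), (3,6), (6,9), (8,10), (11,13), (11,17), (15,18), (16,19), (19,20), (16,24), (26,27).
Pick (2,4); next start ≥ 4 → (6,9); next start ≥ 9 → (11,13); next start ≥ 13 → (15,18); next start ≥ 18 → (19,20); next start ≥ 20 → (26,27).
Selected: (2,4) (6,9) (11,13) (15,18) (19,20) (26,27)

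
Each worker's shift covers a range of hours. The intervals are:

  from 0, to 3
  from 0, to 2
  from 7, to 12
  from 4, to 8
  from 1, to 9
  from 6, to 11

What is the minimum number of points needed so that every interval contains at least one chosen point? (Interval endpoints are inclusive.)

2

Process intervals by earliest right end; each time one isn't hit yet, stab at its right endpoint.
By right end: [0,2]  [0,3]  [4,8]  [1,9]  [6,11]  [7,12]
[0,2] uncovered → point at 2; [4,8] uncovered → point at 8.
Points: 2, 8 (2 total).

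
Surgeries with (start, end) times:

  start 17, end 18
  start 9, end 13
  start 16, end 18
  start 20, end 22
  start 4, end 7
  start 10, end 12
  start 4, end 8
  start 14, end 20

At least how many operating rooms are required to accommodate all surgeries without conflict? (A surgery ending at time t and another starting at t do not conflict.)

The answer is the maximum number of intervals overlapping at any instant.
Events (time:±→running): 4:+→1 4:+→2 7:-→1 8:-→0 9:+→1 10:+→2 12:-→1 13:-→0 14:+→1 16:+→2 17:+→3 … peak 3.

3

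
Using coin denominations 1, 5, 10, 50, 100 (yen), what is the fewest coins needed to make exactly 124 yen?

124 − 1×100→24 − 2×10→4 − 4×1→0
Total coins = 1 + 2 + 4 = 7

7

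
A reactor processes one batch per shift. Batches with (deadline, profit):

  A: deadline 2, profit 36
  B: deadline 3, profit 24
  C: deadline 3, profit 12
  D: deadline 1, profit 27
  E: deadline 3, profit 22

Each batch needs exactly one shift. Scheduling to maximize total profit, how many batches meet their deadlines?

Take jobs in profit order; each goes to the latest open slot no later than its deadline.
By profit: A(d2,36), D(d1,27), B(d3,24), E(d3,22), C(d3,12)
A→slot 2; D→slot 1; B→slot 3; E skipped; C skipped.
3 of 5 scheduled.

3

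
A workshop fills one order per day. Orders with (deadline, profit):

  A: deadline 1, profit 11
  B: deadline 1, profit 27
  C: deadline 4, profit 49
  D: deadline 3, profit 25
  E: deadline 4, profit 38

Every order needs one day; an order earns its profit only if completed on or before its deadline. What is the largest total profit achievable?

139

By profit: C(d4,49), E(d4,38), B(d1,27), D(d3,25), A(d1,11)
C→slot 4; E→slot 3; B→slot 1; D→slot 2; A skipped.
Profit = 27 + 25 + 38 + 49 = 139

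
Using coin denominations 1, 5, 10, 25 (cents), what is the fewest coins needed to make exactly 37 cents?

4

Use the largest denomination that fits, subtract, and repeat.
37 − 1×25→12 − 1×10→2 − 2×1→0
Total coins = 1 + 1 + 2 = 4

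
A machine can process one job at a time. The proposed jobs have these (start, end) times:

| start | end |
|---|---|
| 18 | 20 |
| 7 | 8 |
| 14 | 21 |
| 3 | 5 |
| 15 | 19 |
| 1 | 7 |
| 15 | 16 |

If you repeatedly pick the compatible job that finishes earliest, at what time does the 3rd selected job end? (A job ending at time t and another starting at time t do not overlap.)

16

Order by finish time; keep every interval that doesn't clash with the previous kept one.
By end time: (3,5), (1,7), (7,8), (15,16), (15,19), (18,20), (14,21).
Pick (3,5); next start ≥ 5 → (7,8); next start ≥ 8 → (15,16); next start ≥ 16 → (18,20).
Selected: (3,5) (7,8) (15,16) (18,20)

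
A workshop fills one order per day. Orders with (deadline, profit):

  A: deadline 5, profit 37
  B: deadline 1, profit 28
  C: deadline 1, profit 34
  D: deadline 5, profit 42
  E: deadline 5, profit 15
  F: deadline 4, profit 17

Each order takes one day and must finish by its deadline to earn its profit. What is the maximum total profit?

145

Sort by profit descending; place each in the latest free slot ≤ its deadline.
By profit: D(d5,42), A(d5,37), C(d1,34), B(d1,28), F(d4,17), E(d5,15)
D→slot 5; A→slot 4; C→slot 1; B skipped; F→slot 3; E→slot 2.
Profit = 34 + 15 + 17 + 37 + 42 = 145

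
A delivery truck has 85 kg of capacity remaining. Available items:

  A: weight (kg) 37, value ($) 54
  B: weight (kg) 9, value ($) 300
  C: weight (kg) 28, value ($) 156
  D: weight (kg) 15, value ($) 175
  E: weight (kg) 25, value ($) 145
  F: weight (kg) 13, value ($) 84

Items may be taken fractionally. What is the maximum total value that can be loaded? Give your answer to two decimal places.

Greedy by value/weight ratio, highest first.
Ratios (sorted): B 33.33, D 11.67, F 6.46, E 5.80, C 5.57, A 1.46
take B (9 @ 300); take D (15 @ 175); take F (13 @ 84); take E (25 @ 145); take 23/28 of C → 128.14. Capacity used 85/85.
Total value = 832.14

832.14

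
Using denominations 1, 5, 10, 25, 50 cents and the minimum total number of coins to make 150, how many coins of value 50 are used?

3

150 − 3×50→0
Count of 50: 3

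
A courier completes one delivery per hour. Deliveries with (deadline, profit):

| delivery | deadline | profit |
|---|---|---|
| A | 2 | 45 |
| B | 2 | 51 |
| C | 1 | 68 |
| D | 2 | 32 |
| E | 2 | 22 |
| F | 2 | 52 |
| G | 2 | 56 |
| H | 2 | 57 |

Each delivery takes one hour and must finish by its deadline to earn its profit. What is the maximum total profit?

125

By profit: C(d1,68), H(d2,57), G(d2,56), F(d2,52), B(d2,51), A(d2,45), D(d2,32), E(d2,22)
C→slot 1; H→slot 2; G skipped; F skipped; B skipped; A skipped; D skipped; E skipped.
Profit = 68 + 57 = 125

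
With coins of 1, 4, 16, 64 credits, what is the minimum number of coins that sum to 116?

5

116 = 1×64 + 3×16 + 1×4
Total coins = 1 + 3 + 1 = 5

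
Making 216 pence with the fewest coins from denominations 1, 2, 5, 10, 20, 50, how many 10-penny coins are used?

1

Greedy: take as many of the largest coin as possible, then repeat with the remainder.
216 − 4×50→16 − 1×10→6 − 1×5→1 − 1×1→0
Count of 10: 1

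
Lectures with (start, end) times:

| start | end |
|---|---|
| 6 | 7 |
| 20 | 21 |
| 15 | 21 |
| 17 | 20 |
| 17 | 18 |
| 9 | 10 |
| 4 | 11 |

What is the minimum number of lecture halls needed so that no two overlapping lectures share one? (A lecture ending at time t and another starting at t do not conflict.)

Count concurrent intervals with a sweep; the peak is the room count.
Events (time:±→running): 4:+→1 6:+→2 7:-→1 9:+→2 10:-→1 11:-→0 15:+→1 17:+→2 17:+→3 … peak 3.

3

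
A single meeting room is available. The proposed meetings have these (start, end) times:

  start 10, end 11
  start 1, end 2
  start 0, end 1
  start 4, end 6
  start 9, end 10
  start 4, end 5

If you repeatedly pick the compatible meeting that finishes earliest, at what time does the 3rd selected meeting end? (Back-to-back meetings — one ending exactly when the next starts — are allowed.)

By end time: (0,1), (1,2), (4,5), (4,6), (9,10), (10,11).
Pick (0,1); next start ≥ 1 → (1,2); next start ≥ 2 → (4,5); next start ≥ 5 → (9,10); next start ≥ 10 → (10,11).
Selected: (0,1) (1,2) (4,5) (9,10) (10,11)

5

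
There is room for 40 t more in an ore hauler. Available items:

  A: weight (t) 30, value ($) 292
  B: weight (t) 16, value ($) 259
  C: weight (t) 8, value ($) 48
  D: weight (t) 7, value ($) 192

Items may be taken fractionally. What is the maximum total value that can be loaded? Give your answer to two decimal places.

Greedy by value/weight ratio, highest first.
Ratios (sorted): D 27.43, B 16.19, A 9.73, C 6.00
take D (7 @ 192); take B (16 @ 259); take 17/30 of A → 165.47. Capacity used 40/40.
Total value = 616.47

616.47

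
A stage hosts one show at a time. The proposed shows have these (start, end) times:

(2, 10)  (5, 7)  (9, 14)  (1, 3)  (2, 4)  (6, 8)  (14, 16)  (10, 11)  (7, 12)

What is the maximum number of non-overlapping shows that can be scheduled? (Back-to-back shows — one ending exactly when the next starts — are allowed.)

4

Greedy by earliest finish: after sorting by end time, pick each interval compatible with the last pick.
By end time: (1,3), (2,4), (5,7), (6,8), (2,10), (10,11), (7,12), (9,14), (14,16).
Pick (1,3); next start ≥ 3 → (5,7); next start ≥ 7 → (10,11); next start ≥ 11 → (14,16).
Selected 4 shows.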